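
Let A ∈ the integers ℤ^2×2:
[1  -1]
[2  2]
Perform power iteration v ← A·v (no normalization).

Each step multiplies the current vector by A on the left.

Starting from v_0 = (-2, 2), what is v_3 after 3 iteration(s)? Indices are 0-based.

v_0 = (-2, 2).
v_1 = A·v_0 = (-4, 0).
v_2 = A·v_1 = (-4, -8).
v_3 = A·v_2 = (4, -24).

v_3 = (4, -24)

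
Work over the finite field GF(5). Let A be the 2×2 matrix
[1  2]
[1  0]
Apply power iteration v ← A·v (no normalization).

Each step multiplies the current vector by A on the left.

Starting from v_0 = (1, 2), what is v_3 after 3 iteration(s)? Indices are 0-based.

v_3 = (2, 2)

v_0 = (1, 2).
v_1 = A·v_0 = (0, 1).
v_2 = A·v_1 = (2, 0).
v_3 = A·v_2 = (2, 2).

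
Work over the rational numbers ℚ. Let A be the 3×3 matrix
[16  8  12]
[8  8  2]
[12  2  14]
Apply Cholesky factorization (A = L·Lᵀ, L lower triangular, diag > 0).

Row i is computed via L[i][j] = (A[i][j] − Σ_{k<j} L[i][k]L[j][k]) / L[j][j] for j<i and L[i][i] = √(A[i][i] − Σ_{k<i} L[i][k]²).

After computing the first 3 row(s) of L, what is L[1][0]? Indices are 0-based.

Step 1: L[0][0] = √(16) = 4.
  L[1][0] = (8) / L[0][0] = 2.
Step 2: L[1][1] = √(4) = 2.
  L[2][0] = (12) / L[0][0] = 3.
  L[2][1] = (-4) / L[1][1] = -2.
Step 3: L[2][2] = √(1) = 1.

L[1][0] = 2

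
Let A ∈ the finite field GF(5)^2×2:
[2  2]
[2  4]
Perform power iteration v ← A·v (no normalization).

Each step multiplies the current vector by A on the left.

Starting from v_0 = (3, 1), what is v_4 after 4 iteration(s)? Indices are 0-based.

v_4 = (0, 2)

v_0 = (3, 1).
v_1 = A·v_0 = (3, 0).
v_2 = A·v_1 = (1, 1).
v_3 = A·v_2 = (4, 1).
v_4 = A·v_3 = (0, 2).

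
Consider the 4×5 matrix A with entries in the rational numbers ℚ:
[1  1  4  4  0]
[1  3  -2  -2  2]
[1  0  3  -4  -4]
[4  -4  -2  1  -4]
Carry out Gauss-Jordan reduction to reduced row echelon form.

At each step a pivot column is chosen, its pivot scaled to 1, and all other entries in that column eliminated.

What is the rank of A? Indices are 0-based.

pivot(0,0)=1: scale R0 → (1, 1, 4, 4, 0)
  clear (1,0): R1 −= (1)R0 → (0, 2, -6, -6, 2)
  clear (2,0): R2 −= (1)R0 → (0, -1, -1, -8, -4)
  clear (3,0): R3 −= (4)R0 → (0, -8, -18, -15, -4)
pivot(1,1)=2: scale R1 → (0, 1, -3, -3, 1)
  clear (0,1): R0 −= (1)R1 → (1, 0, 7, 7, -1)
  clear (2,1): R2 −= (-1)R1 → (0, 0, -4, -11, -3)
  clear (3,1): R3 −= (-8)R1 → (0, 0, -42, -39, 4)
pivot(2,2)=-4: scale R2 → (0, 0, 1, 11/4, 3/4)
  clear (0,2): R0 −= (7)R2 → (1, 0, 0, -49/4, -25/4)
  clear (1,2): R1 −= (-3)R2 → (0, 1, 0, 21/4, 13/4)
  clear (3,2): R3 −= (-42)R2 → (0, 0, 0, 153/2, 71/2)
pivot(3,3)=153/2: scale R3 → (0, 0, 0, 1, 71/153)
  clear (0,3): R0 −= (-49/4)R3 → (1, 0, 0, 0, -173/306)
  clear (1,3): R1 −= (21/4)R3 → (0, 1, 0, 0, 83/102)
  clear (2,3): R2 −= (11/4)R3 → (0, 0, 1, 0, -161/306)

rank = 4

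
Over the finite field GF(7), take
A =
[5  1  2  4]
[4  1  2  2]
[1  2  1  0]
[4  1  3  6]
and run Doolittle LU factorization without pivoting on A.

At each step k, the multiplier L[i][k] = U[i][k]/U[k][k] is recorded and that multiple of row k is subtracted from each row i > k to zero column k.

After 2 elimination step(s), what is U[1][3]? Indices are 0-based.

U[1][3] = 3

Step 1: pivot at (0,0) is 5.
  row1 ← row1 − (5)·row0  ⇒  L[1][0]=5, U row1=(0, 3, 6, 3)
  row2 ← row2 − (3)·row0  ⇒  L[2][0]=3, U row2=(0, 6, 2, 2)
  row3 ← row3 − (5)·row0  ⇒  L[3][0]=5, U row3=(0, 3, 0, 0)
Step 2: pivot at (1,1) is 3.
  row2 ← row2 − (2)·row1  ⇒  L[2][1]=2, U row2=(0, 0, 4, 3)
  row3 ← row3 − (1)·row1  ⇒  L[3][1]=1, U row3=(0, 0, 1, 4)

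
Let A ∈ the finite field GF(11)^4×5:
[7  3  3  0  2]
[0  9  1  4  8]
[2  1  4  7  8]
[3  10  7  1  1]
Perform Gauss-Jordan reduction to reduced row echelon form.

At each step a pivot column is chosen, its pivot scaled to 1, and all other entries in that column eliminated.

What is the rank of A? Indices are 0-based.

rank = 4

[1] R0 /= 7  ⇒  (1, 2, 2, 0, 5)
     R2 -= 2·R0  ⇒  (0, 8, 0, 7, 9)
     R3 -= 3·R0  ⇒  (0, 4, 1, 1, 8)
[2] R1 /= 9  ⇒  (0, 1, 5, 9, 7)
     R0 -= 2·R1  ⇒  (1, 0, 3, 4, 2)
     R2 -= 8·R1  ⇒  (0, 0, 4, 1, 8)
     R3 -= 4·R1  ⇒  (0, 0, 3, 9, 2)
[3] R2 /= 4  ⇒  (0, 0, 1, 3, 2)
     R0 -= 3·R2  ⇒  (1, 0, 0, 6, 7)
     R1 -= 5·R2  ⇒  (0, 1, 0, 5, 8)
     R3 -= 3·R2  ⇒  (0, 0, 0, 0, 7)
column 3 empty below row 3
[4] R3 /= 7  ⇒  (0, 0, 0, 0, 1)
     R0 -= 7·R3  ⇒  (1, 0, 0, 6, 0)
     R1 -= 8·R3  ⇒  (0, 1, 0, 5, 0)
     R2 -= 2·R3  ⇒  (0, 0, 1, 3, 0)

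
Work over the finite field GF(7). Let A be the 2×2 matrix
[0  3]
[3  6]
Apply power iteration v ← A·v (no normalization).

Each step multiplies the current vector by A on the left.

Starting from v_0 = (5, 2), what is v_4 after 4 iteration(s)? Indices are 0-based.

v_0 = (5, 2).
v_1 = A·v_0 = (6, 6).
v_2 = A·v_1 = (4, 5).
v_3 = A·v_2 = (1, 0).
v_4 = A·v_3 = (0, 3).

v_4 = (0, 3)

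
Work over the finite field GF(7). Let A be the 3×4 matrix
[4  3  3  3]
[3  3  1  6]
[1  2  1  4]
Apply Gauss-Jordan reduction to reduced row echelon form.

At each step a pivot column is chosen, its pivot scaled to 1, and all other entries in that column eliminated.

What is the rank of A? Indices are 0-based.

rank = 3

step 1: normalize row 0 (÷4) = (1, 6, 6, 6)
  row 1: subtract 3×row0 = (0, 6, 4, 2)
  row 2: subtract 1×row0 = (0, 3, 2, 5)
step 2: normalize row 1 (÷6) = (0, 1, 3, 5)
  row 0: subtract 6×row1 = (1, 0, 2, 4)
  row 2: subtract 3×row1 = (0, 0, 0, 4)
skip col 2 (zero from row 2)
step 3: normalize row 2 (÷4) = (0, 0, 0, 1)
  row 0: subtract 4×row2 = (1, 0, 2, 0)
  row 1: subtract 5×row2 = (0, 1, 3, 0)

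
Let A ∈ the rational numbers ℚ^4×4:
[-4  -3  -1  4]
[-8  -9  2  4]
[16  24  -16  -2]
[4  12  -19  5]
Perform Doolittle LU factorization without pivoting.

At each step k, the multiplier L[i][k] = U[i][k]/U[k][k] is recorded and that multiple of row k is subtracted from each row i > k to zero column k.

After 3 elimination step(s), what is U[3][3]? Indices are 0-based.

U[3][3] = 1

[col 0] pivot -4
  R1 -= 2*R0 → (0, -3, 4, -4)  (L[1][0] := 2)
  R2 -= -4*R0 → (0, 12, -20, 14)  (L[2][0] := -4)
  R3 -= -1*R0 → (0, 9, -20, 9)  (L[3][0] := -1)
[col 1] pivot -3
  R2 -= -4*R1 → (0, 0, -4, -2)  (L[2][1] := -4)
  R3 -= -3*R1 → (0, 0, -8, -3)  (L[3][1] := -3)
[col 2] pivot -4
  R3 -= 2*R2 → (0, 0, 0, 1)  (L[3][2] := 2)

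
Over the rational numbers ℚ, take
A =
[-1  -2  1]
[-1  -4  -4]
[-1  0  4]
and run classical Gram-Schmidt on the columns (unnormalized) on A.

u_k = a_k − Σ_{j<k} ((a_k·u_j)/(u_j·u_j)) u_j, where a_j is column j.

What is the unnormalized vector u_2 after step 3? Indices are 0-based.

u_2 = (2/3, -1/3, -1/3)

Step 1: u_0 = a_0 = (-1, -1, -1).
Step 2: u_1 = a_1 − (2)·u_0 = (0, -2, 2).
Step 3: u_2 = a_2 − (-1/3)·u_0 − (2)·u_1 = (2/3, -1/3, -1/3).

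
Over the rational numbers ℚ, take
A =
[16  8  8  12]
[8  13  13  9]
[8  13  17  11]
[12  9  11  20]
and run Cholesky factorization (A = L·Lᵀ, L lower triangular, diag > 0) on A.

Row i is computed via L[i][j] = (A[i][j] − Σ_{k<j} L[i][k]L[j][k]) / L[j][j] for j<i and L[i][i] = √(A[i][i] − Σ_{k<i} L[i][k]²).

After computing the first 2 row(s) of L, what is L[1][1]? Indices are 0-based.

L[1][1] = 3

Step 1: L[0][0] = √(16) = 4.
  L[1][0] = (8) / L[0][0] = 2.
Step 2: L[1][1] = √(9) = 3.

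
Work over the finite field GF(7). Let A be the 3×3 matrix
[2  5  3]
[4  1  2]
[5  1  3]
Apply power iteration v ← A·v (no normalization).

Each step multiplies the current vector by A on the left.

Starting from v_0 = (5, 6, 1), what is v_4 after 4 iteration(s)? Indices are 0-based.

v_0 = (5, 6, 1).
v_1 = A·v_0 = (1, 0, 6).
v_2 = A·v_1 = (6, 2, 2).
v_3 = A·v_2 = (0, 2, 3).
v_4 = A·v_3 = (5, 1, 4).

v_4 = (5, 1, 4)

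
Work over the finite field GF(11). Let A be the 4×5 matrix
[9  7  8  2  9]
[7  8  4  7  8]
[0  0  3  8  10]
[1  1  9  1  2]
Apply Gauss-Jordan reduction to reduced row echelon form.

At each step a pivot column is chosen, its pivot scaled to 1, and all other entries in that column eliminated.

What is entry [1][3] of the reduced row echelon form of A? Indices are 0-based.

M[1][3] = 7

[1] R0 /= 9  ⇒  (1, 2, 7, 10, 1)
     R1 -= 7·R0  ⇒  (0, 5, 10, 3, 1)
     R3 -= 1·R0  ⇒  (0, 10, 2, 2, 1)
[2] R1 /= 5  ⇒  (0, 1, 2, 5, 9)
     R0 -= 2·R1  ⇒  (1, 0, 3, 0, 5)
     R3 -= 10·R1  ⇒  (0, 0, 4, 7, 10)
[3] R2 /= 3  ⇒  (0, 0, 1, 10, 7)
     R0 -= 3·R2  ⇒  (1, 0, 0, 3, 6)
     R1 -= 2·R2  ⇒  (0, 1, 0, 7, 6)
     R3 -= 4·R2  ⇒  (0, 0, 0, 0, 4)
column 3 empty below row 3
[4] R3 /= 4  ⇒  (0, 0, 0, 0, 1)
     R0 -= 6·R3  ⇒  (1, 0, 0, 3, 0)
     R1 -= 6·R3  ⇒  (0, 1, 0, 7, 0)
     R2 -= 7·R3  ⇒  (0, 0, 1, 10, 0)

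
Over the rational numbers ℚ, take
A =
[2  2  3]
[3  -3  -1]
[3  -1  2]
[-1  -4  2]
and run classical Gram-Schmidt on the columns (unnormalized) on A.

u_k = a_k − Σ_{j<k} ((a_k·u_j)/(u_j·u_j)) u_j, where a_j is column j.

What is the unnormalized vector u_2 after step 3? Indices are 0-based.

Step 1: u_0 = a_0 = (2, 3, 3, -1).
Step 2: u_1 = a_1 − (-4/23)·u_0 = (54/23, -57/23, -11/23, -96/23).
Step 3: u_2 = a_2 − (7/23)·u_0 − (5/674)·u_1 = (800/337, -1277/674, 735/674, 787/337).

u_2 = (800/337, -1277/674, 735/674, 787/337)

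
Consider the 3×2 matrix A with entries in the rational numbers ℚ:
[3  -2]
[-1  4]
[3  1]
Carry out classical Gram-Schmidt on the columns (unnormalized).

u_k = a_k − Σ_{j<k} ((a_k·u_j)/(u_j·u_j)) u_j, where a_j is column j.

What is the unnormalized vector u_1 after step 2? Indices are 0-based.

u_1 = (-17/19, 69/19, 40/19)

Step 1: u_0 = a_0 = (3, -1, 3).
Step 2: u_1 = a_1 − (-7/19)·u_0 = (-17/19, 69/19, 40/19).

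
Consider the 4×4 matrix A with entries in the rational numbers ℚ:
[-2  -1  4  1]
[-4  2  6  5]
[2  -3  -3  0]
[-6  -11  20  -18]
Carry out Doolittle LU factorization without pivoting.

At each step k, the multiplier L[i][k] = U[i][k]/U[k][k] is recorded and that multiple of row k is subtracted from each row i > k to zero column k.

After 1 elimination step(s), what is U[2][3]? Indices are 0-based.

U[2][3] = 1

Step 1: pivot at (0,0) is -2.
  row1 ← row1 − (2)·row0  ⇒  L[1][0]=2, U row1=(0, 4, -2, 3)
  row2 ← row2 − (-1)·row0  ⇒  L[2][0]=-1, U row2=(0, -4, 1, 1)
  row3 ← row3 − (3)·row0  ⇒  L[3][0]=3, U row3=(0, -8, 8, -21)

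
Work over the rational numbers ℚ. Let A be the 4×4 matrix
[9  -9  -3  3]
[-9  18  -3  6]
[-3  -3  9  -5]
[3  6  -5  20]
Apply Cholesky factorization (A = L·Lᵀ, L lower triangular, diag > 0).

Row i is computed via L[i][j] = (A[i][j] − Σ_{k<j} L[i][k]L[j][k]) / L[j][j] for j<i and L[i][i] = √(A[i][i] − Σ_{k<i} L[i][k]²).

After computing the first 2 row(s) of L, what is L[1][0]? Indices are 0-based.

L[1][0] = -3

Step 1: L[0][0] = √(9) = 3.
  L[1][0] = (-9) / L[0][0] = -3.
Step 2: L[1][1] = √(9) = 3.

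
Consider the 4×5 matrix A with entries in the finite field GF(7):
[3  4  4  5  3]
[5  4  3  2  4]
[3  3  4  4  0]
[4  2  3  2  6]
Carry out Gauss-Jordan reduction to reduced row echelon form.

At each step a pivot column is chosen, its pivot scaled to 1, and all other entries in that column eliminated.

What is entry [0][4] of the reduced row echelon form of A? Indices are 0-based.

M[0][4] = 2

step 1: normalize row 0 (÷3) = (1, 6, 6, 4, 1)
  row 1: subtract 5×row0 = (0, 2, 1, 3, 6)
  row 2: subtract 3×row0 = (0, 6, 0, 6, 4)
  row 3: subtract 4×row0 = (0, 6, 0, 0, 2)
step 2: normalize row 1 (÷2) = (0, 1, 4, 5, 3)
  row 0: subtract 6×row1 = (1, 0, 3, 2, 4)
  row 2: subtract 6×row1 = (0, 0, 4, 4, 0)
  row 3: subtract 6×row1 = (0, 0, 4, 5, 5)
step 3: normalize row 2 (÷4) = (0, 0, 1, 1, 0)
  row 0: subtract 3×row2 = (1, 0, 0, 6, 4)
  row 1: subtract 4×row2 = (0, 1, 0, 1, 3)
  row 3: subtract 4×row2 = (0, 0, 0, 1, 5)
step 4: normalize row 3 (÷1) = (0, 0, 0, 1, 5)
  row 0: subtract 6×row3 = (1, 0, 0, 0, 2)
  row 1: subtract 1×row3 = (0, 1, 0, 0, 5)
  row 2: subtract 1×row3 = (0, 0, 1, 0, 2)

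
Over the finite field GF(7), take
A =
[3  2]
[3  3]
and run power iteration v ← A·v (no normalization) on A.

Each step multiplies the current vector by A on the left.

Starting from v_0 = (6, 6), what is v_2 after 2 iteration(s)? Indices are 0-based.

v_2 = (1, 2)

v_0 = (6, 6).
v_1 = A·v_0 = (2, 1).
v_2 = A·v_1 = (1, 2).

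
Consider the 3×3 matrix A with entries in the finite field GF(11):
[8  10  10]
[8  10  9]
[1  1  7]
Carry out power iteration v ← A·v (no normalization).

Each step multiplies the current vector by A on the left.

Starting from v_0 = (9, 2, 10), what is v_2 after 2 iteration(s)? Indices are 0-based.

v_0 = (9, 2, 10).
v_1 = A·v_0 = (5, 6, 4).
v_2 = A·v_1 = (8, 4, 6).

v_2 = (8, 4, 6)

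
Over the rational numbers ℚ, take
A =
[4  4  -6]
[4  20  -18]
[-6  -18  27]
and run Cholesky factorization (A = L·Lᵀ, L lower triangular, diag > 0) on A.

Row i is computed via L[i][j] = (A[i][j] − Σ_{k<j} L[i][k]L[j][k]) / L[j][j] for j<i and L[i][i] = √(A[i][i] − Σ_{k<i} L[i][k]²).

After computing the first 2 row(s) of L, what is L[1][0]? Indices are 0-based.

Step 1: L[0][0] = √(4) = 2.
  L[1][0] = (4) / L[0][0] = 2.
Step 2: L[1][1] = √(16) = 4.

L[1][0] = 2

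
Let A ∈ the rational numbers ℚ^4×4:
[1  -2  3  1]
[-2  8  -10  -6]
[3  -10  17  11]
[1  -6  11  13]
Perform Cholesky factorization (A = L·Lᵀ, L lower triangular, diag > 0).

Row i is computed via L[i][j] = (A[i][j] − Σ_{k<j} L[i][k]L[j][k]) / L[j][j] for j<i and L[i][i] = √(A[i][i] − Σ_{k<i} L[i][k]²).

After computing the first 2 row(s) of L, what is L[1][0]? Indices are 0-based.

Step 1: L[0][0] = √(1) = 1.
  L[1][0] = (-2) / L[0][0] = -2.
Step 2: L[1][1] = √(4) = 2.

L[1][0] = -2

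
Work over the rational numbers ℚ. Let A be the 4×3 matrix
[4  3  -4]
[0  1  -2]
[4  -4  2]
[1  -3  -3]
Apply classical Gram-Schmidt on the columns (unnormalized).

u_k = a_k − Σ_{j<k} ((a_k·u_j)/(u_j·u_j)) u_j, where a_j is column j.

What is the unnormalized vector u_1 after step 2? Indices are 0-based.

Step 1: u_0 = a_0 = (4, 0, 4, 1).
Step 2: u_1 = a_1 − (-7/33)·u_0 = (127/33, 1, -104/33, -92/33).

u_1 = (127/33, 1, -104/33, -92/33)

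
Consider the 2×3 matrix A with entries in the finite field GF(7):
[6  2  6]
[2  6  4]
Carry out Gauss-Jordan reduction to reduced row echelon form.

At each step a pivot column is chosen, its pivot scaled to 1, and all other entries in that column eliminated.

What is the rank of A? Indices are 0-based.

rank = 2

[1] R0 /= 6  ⇒  (1, 5, 1)
     R1 -= 2·R0  ⇒  (0, 3, 2)
[2] R1 /= 3  ⇒  (0, 1, 3)
     R0 -= 5·R1  ⇒  (1, 0, 0)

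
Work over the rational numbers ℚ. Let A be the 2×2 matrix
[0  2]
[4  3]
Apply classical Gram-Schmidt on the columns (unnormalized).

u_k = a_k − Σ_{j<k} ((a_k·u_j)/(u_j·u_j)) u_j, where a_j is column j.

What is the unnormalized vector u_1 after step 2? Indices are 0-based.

Step 1: u_0 = a_0 = (0, 4).
Step 2: u_1 = a_1 − (3/4)·u_0 = (2, 0).

u_1 = (2, 0)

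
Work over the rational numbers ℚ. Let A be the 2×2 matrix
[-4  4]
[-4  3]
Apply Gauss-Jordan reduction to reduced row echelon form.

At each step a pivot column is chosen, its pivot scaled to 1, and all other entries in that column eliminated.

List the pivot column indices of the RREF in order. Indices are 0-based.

pivot columns: 0, 1

step 1: normalize row 0 (÷-4) = (1, -1)
  row 1: subtract -4×row0 = (0, -1)
step 2: normalize row 1 (÷-1) = (0, 1)
  row 0: subtract -1×row1 = (1, 0)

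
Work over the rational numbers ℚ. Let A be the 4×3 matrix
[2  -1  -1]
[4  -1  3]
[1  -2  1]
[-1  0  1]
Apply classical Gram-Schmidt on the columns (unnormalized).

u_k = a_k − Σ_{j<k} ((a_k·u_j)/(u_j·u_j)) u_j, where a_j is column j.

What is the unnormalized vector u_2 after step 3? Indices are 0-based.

u_2 = (-33/17, 21/17, 6/17, 24/17)

Step 1: u_0 = a_0 = (2, 4, 1, -1).
Step 2: u_1 = a_1 − (-4/11)·u_0 = (-3/11, 5/11, -18/11, -4/11).
Step 3: u_2 = a_2 − (5/11)·u_0 − (-2/17)·u_1 = (-33/17, 21/17, 6/17, 24/17).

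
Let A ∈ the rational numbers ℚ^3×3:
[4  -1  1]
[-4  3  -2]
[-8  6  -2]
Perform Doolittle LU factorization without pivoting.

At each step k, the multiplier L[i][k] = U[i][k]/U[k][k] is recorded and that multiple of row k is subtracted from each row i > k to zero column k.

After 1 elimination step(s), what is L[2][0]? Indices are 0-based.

k=0: U[0][0]=4
  eliminate (1,0): mult=-1, new row 1: (0, 2, -1); set L[1][0]=-1
  eliminate (2,0): mult=-2, new row 2: (0, 4, 0); set L[2][0]=-2

L[2][0] = -2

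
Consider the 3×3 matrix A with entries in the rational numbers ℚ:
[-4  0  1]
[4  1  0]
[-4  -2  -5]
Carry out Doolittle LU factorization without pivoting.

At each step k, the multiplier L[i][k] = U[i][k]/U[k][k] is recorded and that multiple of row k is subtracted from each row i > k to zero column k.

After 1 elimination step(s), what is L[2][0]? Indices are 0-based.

L[2][0] = 1

Step 1: pivot at (0,0) is -4.
  row1 ← row1 − (-1)·row0  ⇒  L[1][0]=-1, U row1=(0, 1, 1)
  row2 ← row2 − (1)·row0  ⇒  L[2][0]=1, U row2=(0, -2, -6)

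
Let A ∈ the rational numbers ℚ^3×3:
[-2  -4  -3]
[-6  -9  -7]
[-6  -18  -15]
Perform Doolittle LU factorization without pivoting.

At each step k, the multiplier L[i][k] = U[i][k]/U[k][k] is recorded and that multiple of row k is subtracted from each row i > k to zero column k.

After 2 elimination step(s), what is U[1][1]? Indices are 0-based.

Step 1: pivot at (0,0) is -2.
  row1 ← row1 − (3)·row0  ⇒  L[1][0]=3, U row1=(0, 3, 2)
  row2 ← row2 − (3)·row0  ⇒  L[2][0]=3, U row2=(0, -6, -6)
Step 2: pivot at (1,1) is 3.
  row2 ← row2 − (-2)·row1  ⇒  L[2][1]=-2, U row2=(0, 0, -2)

U[1][1] = 3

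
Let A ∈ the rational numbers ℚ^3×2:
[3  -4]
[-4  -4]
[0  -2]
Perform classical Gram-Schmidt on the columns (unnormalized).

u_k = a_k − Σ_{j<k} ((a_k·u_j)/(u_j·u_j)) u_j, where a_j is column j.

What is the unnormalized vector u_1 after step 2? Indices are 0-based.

u_1 = (-112/25, -84/25, -2)

Step 1: u_0 = a_0 = (3, -4, 0).
Step 2: u_1 = a_1 − (4/25)·u_0 = (-112/25, -84/25, -2).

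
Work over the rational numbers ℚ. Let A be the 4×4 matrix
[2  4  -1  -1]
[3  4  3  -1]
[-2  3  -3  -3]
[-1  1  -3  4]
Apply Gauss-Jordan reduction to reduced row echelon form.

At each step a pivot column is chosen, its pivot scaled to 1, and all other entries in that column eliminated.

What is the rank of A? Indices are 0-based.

rank = 4

pivot(0,0)=2: scale R0 → (1, 2, -1/2, -1/2)
  clear (1,0): R1 −= (3)R0 → (0, -2, 9/2, 1/2)
  clear (2,0): R2 −= (-2)R0 → (0, 7, -4, -4)
  clear (3,0): R3 −= (-1)R0 → (0, 3, -7/2, 7/2)
pivot(1,1)=-2: scale R1 → (0, 1, -9/4, -1/4)
  clear (0,1): R0 −= (2)R1 → (1, 0, 4, 0)
  clear (2,1): R2 −= (7)R1 → (0, 0, 47/4, -9/4)
  clear (3,1): R3 −= (3)R1 → (0, 0, 13/4, 17/4)
pivot(2,2)=47/4: scale R2 → (0, 0, 1, -9/47)
  clear (0,2): R0 −= (4)R2 → (1, 0, 0, 36/47)
  clear (1,2): R1 −= (-9/4)R2 → (0, 1, 0, -32/47)
  clear (3,2): R3 −= (13/4)R2 → (0, 0, 0, 229/47)
pivot(3,3)=229/47: scale R3 → (0, 0, 0, 1)
  clear (0,3): R0 −= (36/47)R3 → (1, 0, 0, 0)
  clear (1,3): R1 −= (-32/47)R3 → (0, 1, 0, 0)
  clear (2,3): R2 −= (-9/47)R3 → (0, 0, 1, 0)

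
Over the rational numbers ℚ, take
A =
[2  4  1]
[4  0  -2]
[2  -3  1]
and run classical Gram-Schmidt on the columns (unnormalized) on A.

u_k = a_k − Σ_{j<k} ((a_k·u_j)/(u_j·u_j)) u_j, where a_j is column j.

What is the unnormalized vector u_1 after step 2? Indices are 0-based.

Step 1: u_0 = a_0 = (2, 4, 2).
Step 2: u_1 = a_1 − (1/12)·u_0 = (23/6, -1/3, -19/6).

u_1 = (23/6, -1/3, -19/6)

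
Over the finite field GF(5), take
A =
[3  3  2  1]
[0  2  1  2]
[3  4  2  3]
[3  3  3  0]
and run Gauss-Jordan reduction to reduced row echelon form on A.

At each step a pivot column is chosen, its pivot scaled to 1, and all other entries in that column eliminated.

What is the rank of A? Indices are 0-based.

step 1: normalize row 0 (÷3) = (1, 1, 4, 2)
  row 2: subtract 3×row0 = (0, 1, 0, 2)
  row 3: subtract 3×row0 = (0, 0, 1, 4)
step 2: normalize row 1 (÷2) = (0, 1, 3, 1)
  row 0: subtract 1×row1 = (1, 0, 1, 1)
  row 2: subtract 1×row1 = (0, 0, 2, 1)
step 3: normalize row 2 (÷2) = (0, 0, 1, 3)
  row 0: subtract 1×row2 = (1, 0, 0, 3)
  row 1: subtract 3×row2 = (0, 1, 0, 2)
  row 3: subtract 1×row2 = (0, 0, 0, 1)
step 4: normalize row 3 (÷1) = (0, 0, 0, 1)
  row 0: subtract 3×row3 = (1, 0, 0, 0)
  row 1: subtract 2×row3 = (0, 1, 0, 0)
  row 2: subtract 3×row3 = (0, 0, 1, 0)

rank = 4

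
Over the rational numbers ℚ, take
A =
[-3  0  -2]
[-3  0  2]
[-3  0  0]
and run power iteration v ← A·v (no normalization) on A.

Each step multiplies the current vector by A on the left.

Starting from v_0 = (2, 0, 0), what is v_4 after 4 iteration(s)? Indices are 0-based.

v_0 = (2, 0, 0).
v_1 = A·v_0 = (-6, -6, -6).
v_2 = A·v_1 = (30, 6, 18).
v_3 = A·v_2 = (-126, -54, -90).
v_4 = A·v_3 = (558, 198, 378).

v_4 = (558, 198, 378)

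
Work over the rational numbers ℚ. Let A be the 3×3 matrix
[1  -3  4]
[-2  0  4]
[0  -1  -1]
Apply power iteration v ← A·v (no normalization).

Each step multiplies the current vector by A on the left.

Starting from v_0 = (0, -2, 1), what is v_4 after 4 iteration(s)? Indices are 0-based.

v_0 = (0, -2, 1).
v_1 = A·v_0 = (10, 4, 1).
v_2 = A·v_1 = (2, -16, -5).
v_3 = A·v_2 = (30, -24, 21).
v_4 = A·v_3 = (186, 24, 3).

v_4 = (186, 24, 3)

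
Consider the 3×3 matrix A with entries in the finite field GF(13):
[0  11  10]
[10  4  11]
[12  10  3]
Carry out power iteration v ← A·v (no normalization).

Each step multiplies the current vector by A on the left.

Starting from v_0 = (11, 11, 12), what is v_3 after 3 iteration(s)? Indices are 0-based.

v_3 = (12, 9, 2)

v_0 = (11, 11, 12).
v_1 = A·v_0 = (7, 0, 5).
v_2 = A·v_1 = (11, 8, 8).
v_3 = A·v_2 = (12, 9, 2).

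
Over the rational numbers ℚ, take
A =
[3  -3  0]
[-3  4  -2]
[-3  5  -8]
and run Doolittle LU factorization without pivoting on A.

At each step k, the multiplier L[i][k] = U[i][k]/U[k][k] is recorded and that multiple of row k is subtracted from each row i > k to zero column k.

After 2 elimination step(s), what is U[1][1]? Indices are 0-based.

k=0: U[0][0]=3
  eliminate (1,0): mult=-1, new row 1: (0, 1, -2); set L[1][0]=-1
  eliminate (2,0): mult=-1, new row 2: (0, 2, -8); set L[2][0]=-1
k=1: U[1][1]=1
  eliminate (2,1): mult=2, new row 2: (0, 0, -4); set L[2][1]=2

U[1][1] = 1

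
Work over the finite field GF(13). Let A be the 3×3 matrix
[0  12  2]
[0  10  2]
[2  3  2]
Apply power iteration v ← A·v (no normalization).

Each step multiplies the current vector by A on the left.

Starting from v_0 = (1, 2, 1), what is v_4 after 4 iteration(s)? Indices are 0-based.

v_0 = (1, 2, 1).
v_1 = A·v_0 = (0, 9, 10).
v_2 = A·v_1 = (11, 6, 8).
v_3 = A·v_2 = (10, 11, 4).
v_4 = A·v_3 = (10, 1, 9).

v_4 = (10, 1, 9)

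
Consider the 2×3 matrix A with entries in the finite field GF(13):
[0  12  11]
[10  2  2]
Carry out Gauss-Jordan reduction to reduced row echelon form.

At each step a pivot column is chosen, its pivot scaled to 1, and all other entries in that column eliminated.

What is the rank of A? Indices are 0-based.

rank = 2

[1] R0 <-> R1
[1] R0 /= 10  ⇒  (1, 8, 8)
[2] R1 /= 12  ⇒  (0, 1, 2)
     R0 -= 8·R1  ⇒  (1, 0, 5)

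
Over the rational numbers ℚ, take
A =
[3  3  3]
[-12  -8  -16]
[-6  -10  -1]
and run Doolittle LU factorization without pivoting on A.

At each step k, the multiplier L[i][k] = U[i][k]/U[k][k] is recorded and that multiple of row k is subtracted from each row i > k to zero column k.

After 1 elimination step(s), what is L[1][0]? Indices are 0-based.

L[1][0] = -4

[col 0] pivot 3
  R1 -= -4*R0 → (0, 4, -4)  (L[1][0] := -4)
  R2 -= -2*R0 → (0, -4, 5)  (L[2][0] := -2)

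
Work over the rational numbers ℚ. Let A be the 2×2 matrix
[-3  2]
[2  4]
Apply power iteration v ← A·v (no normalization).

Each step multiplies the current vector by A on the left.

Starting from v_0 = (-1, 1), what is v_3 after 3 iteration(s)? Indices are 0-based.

v_3 = (69, 50)

v_0 = (-1, 1).
v_1 = A·v_0 = (5, 2).
v_2 = A·v_1 = (-11, 18).
v_3 = A·v_2 = (69, 50).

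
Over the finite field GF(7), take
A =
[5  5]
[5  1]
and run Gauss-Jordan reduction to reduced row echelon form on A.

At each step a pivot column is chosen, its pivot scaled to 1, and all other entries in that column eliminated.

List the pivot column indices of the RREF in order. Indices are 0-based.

step 1: normalize row 0 (÷5) = (1, 1)
  row 1: subtract 5×row0 = (0, 3)
step 2: normalize row 1 (÷3) = (0, 1)
  row 0: subtract 1×row1 = (1, 0)

pivot columns: 0, 1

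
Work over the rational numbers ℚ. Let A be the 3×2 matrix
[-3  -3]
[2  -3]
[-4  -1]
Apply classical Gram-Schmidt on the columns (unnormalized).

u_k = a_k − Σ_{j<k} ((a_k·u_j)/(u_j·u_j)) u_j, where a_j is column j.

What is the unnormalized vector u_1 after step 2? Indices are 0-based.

Step 1: u_0 = a_0 = (-3, 2, -4).
Step 2: u_1 = a_1 − (7/29)·u_0 = (-66/29, -101/29, -1/29).

u_1 = (-66/29, -101/29, -1/29)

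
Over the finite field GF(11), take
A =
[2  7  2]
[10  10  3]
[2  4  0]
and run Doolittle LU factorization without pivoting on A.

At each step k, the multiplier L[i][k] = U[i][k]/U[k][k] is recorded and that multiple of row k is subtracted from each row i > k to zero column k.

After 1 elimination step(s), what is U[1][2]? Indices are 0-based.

U[1][2] = 4

Step 1: pivot at (0,0) is 2.
  row1 ← row1 − (5)·row0  ⇒  L[1][0]=5, U row1=(0, 8, 4)
  row2 ← row2 − (1)·row0  ⇒  L[2][0]=1, U row2=(0, 8, 9)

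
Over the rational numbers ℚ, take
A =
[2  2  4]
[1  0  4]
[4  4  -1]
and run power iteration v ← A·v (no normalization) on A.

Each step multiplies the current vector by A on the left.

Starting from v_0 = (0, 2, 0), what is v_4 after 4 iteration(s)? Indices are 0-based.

v_4 = (1696, 1368, 728)

v_0 = (0, 2, 0).
v_1 = A·v_0 = (4, 0, 8).
v_2 = A·v_1 = (40, 36, 8).
v_3 = A·v_2 = (184, 72, 296).
v_4 = A·v_3 = (1696, 1368, 728).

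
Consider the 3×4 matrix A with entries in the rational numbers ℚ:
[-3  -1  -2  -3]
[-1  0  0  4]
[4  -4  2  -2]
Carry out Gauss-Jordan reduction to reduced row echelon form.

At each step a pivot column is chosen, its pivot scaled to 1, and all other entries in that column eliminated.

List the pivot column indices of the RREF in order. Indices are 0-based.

pivot(0,0)=-3: scale R0 → (1, 1/3, 2/3, 1)
  clear (1,0): R1 −= (-1)R0 → (0, 1/3, 2/3, 5)
  clear (2,0): R2 −= (4)R0 → (0, -16/3, -2/3, -6)
pivot(1,1)=1/3: scale R1 → (0, 1, 2, 15)
  clear (0,1): R0 −= (1/3)R1 → (1, 0, 0, -4)
  clear (2,1): R2 −= (-16/3)R1 → (0, 0, 10, 74)
pivot(2,2)=10: scale R2 → (0, 0, 1, 37/5)
  clear (1,2): R1 −= (2)R2 → (0, 1, 0, 1/5)

pivot columns: 0, 1, 2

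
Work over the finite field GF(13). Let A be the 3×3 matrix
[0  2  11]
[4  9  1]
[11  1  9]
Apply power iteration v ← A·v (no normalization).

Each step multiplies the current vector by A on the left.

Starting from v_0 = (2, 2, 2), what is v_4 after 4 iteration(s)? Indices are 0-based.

v_0 = (2, 2, 2).
v_1 = A·v_0 = (0, 2, 3).
v_2 = A·v_1 = (11, 8, 3).
v_3 = A·v_2 = (10, 2, 0).
v_4 = A·v_3 = (4, 6, 8).

v_4 = (4, 6, 8)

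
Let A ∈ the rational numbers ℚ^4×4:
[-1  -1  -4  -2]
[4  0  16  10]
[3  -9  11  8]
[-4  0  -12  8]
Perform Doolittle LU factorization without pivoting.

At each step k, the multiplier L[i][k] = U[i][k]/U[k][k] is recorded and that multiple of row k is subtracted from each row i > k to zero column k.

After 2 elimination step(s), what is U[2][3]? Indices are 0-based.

[col 0] pivot -1
  R1 -= -4*R0 → (0, -4, 0, 2)  (L[1][0] := -4)
  R2 -= -3*R0 → (0, -12, -1, 2)  (L[2][0] := -3)
  R3 -= 4*R0 → (0, 4, 4, 16)  (L[3][0] := 4)
[col 1] pivot -4
  R2 -= 3*R1 → (0, 0, -1, -4)  (L[2][1] := 3)
  R3 -= -1*R1 → (0, 0, 4, 18)  (L[3][1] := -1)

U[2][3] = -4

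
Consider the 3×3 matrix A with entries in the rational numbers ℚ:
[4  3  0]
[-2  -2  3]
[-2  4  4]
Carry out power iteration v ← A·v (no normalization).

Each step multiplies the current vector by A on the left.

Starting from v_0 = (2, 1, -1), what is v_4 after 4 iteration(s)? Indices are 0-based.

v_4 = (-592, -774, -2512)

v_0 = (2, 1, -1).
v_1 = A·v_0 = (11, -9, -4).
v_2 = A·v_1 = (17, -16, -74).
v_3 = A·v_2 = (20, -224, -394).
v_4 = A·v_3 = (-592, -774, -2512).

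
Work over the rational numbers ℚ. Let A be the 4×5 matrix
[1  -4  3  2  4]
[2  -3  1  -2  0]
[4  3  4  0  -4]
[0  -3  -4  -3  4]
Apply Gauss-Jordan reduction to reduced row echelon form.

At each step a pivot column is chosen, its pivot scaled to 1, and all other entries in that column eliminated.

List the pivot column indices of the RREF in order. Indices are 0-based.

[1] R0 /= 1  ⇒  (1, -4, 3, 2, 4)
     R1 -= 2·R0  ⇒  (0, 5, -5, -6, -8)
     R2 -= 4·R0  ⇒  (0, 19, -8, -8, -20)
[2] R1 /= 5  ⇒  (0, 1, -1, -6/5, -8/5)
     R0 -= -4·R1  ⇒  (1, 0, -1, -14/5, -12/5)
     R2 -= 19·R1  ⇒  (0, 0, 11, 74/5, 52/5)
     R3 -= -3·R1  ⇒  (0, 0, -7, -33/5, -4/5)
[3] R2 /= 11  ⇒  (0, 0, 1, 74/55, 52/55)
     R0 -= -1·R2  ⇒  (1, 0, 0, -16/11, -16/11)
     R1 -= -1·R2  ⇒  (0, 1, 0, 8/55, -36/55)
     R3 -= -7·R2  ⇒  (0, 0, 0, 31/11, 64/11)
[4] R3 /= 31/11  ⇒  (0, 0, 0, 1, 64/31)
     R0 -= -16/11·R3  ⇒  (1, 0, 0, 0, 48/31)
     R1 -= 8/55·R3  ⇒  (0, 1, 0, 0, -148/155)
     R2 -= 74/55·R3  ⇒  (0, 0, 1, 0, -284/155)

pivot columns: 0, 1, 2, 3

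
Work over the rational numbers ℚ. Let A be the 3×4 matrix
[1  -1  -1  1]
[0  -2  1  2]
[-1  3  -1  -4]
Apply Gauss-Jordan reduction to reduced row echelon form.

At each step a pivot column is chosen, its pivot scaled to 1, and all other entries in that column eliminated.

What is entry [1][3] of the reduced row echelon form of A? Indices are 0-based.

M[1][3] = -1/2

[1] R0 /= 1  ⇒  (1, -1, -1, 1)
     R2 -= -1·R0  ⇒  (0, 2, -2, -3)
[2] R1 /= -2  ⇒  (0, 1, -1/2, -1)
     R0 -= -1·R1  ⇒  (1, 0, -3/2, 0)
     R2 -= 2·R1  ⇒  (0, 0, -1, -1)
[3] R2 /= -1  ⇒  (0, 0, 1, 1)
     R0 -= -3/2·R2  ⇒  (1, 0, 0, 3/2)
     R1 -= -1/2·R2  ⇒  (0, 1, 0, -1/2)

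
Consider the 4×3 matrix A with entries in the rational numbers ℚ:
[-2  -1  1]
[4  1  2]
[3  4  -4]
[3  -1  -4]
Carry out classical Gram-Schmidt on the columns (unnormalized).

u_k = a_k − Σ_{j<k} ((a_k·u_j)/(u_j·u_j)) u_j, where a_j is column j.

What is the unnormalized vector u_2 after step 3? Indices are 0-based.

Step 1: u_0 = a_0 = (-2, 4, 3, 3).
Step 2: u_1 = a_1 − (15/38)·u_0 = (-4/19, -11/19, 107/38, -83/38).
Step 3: u_2 = a_2 − (-9/19)·u_0 − (-148/497)·u_1 = (-5/497, 1850/497, -865/497, -1605/497).

u_2 = (-5/497, 1850/497, -865/497, -1605/497)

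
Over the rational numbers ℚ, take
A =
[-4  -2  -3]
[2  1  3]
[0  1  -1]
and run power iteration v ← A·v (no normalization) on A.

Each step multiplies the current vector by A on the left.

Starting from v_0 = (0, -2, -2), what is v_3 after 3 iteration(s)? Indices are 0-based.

v_3 = (96, -60, 20)

v_0 = (0, -2, -2).
v_1 = A·v_0 = (10, -8, 0).
v_2 = A·v_1 = (-24, 12, -8).
v_3 = A·v_2 = (96, -60, 20).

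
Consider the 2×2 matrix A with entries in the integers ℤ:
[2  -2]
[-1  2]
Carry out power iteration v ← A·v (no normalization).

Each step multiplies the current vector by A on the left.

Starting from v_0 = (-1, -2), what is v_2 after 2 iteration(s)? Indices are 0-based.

v_0 = (-1, -2).
v_1 = A·v_0 = (2, -3).
v_2 = A·v_1 = (10, -8).

v_2 = (10, -8)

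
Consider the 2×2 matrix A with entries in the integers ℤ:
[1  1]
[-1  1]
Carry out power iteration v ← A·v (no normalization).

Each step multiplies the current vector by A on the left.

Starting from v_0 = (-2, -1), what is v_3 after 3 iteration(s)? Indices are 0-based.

v_3 = (2, 6)

v_0 = (-2, -1).
v_1 = A·v_0 = (-3, 1).
v_2 = A·v_1 = (-2, 4).
v_3 = A·v_2 = (2, 6).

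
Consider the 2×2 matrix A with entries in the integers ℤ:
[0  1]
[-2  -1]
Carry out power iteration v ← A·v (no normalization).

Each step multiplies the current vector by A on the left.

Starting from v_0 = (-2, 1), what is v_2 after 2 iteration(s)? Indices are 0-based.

v_0 = (-2, 1).
v_1 = A·v_0 = (1, 3).
v_2 = A·v_1 = (3, -5).

v_2 = (3, -5)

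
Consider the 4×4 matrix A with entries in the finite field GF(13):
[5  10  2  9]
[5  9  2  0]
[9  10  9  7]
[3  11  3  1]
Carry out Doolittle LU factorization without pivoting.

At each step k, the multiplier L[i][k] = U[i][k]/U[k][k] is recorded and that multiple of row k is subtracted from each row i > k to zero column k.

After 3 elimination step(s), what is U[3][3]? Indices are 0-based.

Step 1: pivot at (0,0) is 5.
  row1 ← row1 − (1)·row0  ⇒  L[1][0]=1, U row1=(0, 12, 0, 4)
  row2 ← row2 − (7)·row0  ⇒  L[2][0]=7, U row2=(0, 5, 8, 9)
  row3 ← row3 − (11)·row0  ⇒  L[3][0]=11, U row3=(0, 5, 7, 6)
Step 2: pivot at (1,1) is 12.
  row2 ← row2 − (8)·row1  ⇒  L[2][1]=8, U row2=(0, 0, 8, 3)
  row3 ← row3 − (8)·row1  ⇒  L[3][1]=8, U row3=(0, 0, 7, 0)
Step 3: pivot at (2,2) is 8.
  row3 ← row3 − (9)·row2  ⇒  L[3][2]=9, U row3=(0, 0, 0, 12)

U[3][3] = 12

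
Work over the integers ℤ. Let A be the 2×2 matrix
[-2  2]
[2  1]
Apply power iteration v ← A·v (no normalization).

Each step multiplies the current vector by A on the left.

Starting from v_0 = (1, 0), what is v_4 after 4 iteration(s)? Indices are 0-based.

v_0 = (1, 0).
v_1 = A·v_0 = (-2, 2).
v_2 = A·v_1 = (8, -2).
v_3 = A·v_2 = (-20, 14).
v_4 = A·v_3 = (68, -26).

v_4 = (68, -26)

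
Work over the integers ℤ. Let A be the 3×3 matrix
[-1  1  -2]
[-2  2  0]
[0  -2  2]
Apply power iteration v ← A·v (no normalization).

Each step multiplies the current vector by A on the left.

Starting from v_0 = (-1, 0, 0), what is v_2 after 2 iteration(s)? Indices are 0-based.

v_2 = (1, 2, -4)

v_0 = (-1, 0, 0).
v_1 = A·v_0 = (1, 2, 0).
v_2 = A·v_1 = (1, 2, -4).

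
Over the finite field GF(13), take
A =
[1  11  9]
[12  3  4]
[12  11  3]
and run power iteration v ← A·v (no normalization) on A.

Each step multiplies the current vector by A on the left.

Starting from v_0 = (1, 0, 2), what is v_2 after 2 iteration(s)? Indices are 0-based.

v_0 = (1, 0, 2).
v_1 = A·v_0 = (6, 7, 5).
v_2 = A·v_1 = (11, 9, 8).

v_2 = (11, 9, 8)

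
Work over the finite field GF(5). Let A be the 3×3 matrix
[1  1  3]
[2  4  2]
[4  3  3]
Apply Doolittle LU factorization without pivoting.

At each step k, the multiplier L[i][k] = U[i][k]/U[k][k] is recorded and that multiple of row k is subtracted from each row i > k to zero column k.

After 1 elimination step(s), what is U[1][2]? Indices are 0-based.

[col 0] pivot 1
  R1 -= 2*R0 → (0, 2, 1)  (L[1][0] := 2)
  R2 -= 4*R0 → (0, 4, 1)  (L[2][0] := 4)

U[1][2] = 1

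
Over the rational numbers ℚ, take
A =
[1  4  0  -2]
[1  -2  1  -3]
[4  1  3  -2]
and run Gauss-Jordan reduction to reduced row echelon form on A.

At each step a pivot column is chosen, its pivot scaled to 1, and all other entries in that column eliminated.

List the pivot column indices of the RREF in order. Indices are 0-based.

step 1: normalize row 0 (÷1) = (1, 4, 0, -2)
  row 1: subtract 1×row0 = (0, -6, 1, -1)
  row 2: subtract 4×row0 = (0, -15, 3, 6)
step 2: normalize row 1 (÷-6) = (0, 1, -1/6, 1/6)
  row 0: subtract 4×row1 = (1, 0, 2/3, -8/3)
  row 2: subtract -15×row1 = (0, 0, 1/2, 17/2)
step 3: normalize row 2 (÷1/2) = (0, 0, 1, 17)
  row 0: subtract 2/3×row2 = (1, 0, 0, -14)
  row 1: subtract -1/6×row2 = (0, 1, 0, 3)

pivot columns: 0, 1, 2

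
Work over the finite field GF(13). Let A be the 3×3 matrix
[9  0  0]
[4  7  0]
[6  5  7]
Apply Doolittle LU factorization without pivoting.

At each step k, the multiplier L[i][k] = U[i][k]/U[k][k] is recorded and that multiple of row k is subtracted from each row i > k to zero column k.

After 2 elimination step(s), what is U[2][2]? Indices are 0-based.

U[2][2] = 7

Step 1: pivot at (0,0) is 9.
  row1 ← row1 − (12)·row0  ⇒  L[1][0]=12, U row1=(0, 7, 0)
  row2 ← row2 − (5)·row0  ⇒  L[2][0]=5, U row2=(0, 5, 7)
Step 2: pivot at (1,1) is 7.
  row2 ← row2 − (10)·row1  ⇒  L[2][1]=10, U row2=(0, 0, 7)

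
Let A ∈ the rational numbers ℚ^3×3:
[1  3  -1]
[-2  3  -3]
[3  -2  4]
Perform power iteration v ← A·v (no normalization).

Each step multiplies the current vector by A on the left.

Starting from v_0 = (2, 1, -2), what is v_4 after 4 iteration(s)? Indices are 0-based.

v_4 = (44, -230, 334)

v_0 = (2, 1, -2).
v_1 = A·v_0 = (7, 5, -4).
v_2 = A·v_1 = (26, 13, -5).
v_3 = A·v_2 = (70, 2, 32).
v_4 = A·v_3 = (44, -230, 334).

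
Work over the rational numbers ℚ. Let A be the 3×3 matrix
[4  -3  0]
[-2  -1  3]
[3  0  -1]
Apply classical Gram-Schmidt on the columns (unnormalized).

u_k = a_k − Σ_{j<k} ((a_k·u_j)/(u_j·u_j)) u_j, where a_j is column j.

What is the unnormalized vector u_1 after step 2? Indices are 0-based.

Step 1: u_0 = a_0 = (4, -2, 3).
Step 2: u_1 = a_1 − (-10/29)·u_0 = (-47/29, -49/29, 30/29).

u_1 = (-47/29, -49/29, 30/29)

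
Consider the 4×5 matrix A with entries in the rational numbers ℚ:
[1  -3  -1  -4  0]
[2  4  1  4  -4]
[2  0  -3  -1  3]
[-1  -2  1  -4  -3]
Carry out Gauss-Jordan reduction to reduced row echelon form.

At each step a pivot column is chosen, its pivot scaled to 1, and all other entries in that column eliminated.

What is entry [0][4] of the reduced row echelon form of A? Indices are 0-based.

M[0][4] = -1

[1] R0 /= 1  ⇒  (1, -3, -1, -4, 0)
     R1 -= 2·R0  ⇒  (0, 10, 3, 12, -4)
     R2 -= 2·R0  ⇒  (0, 6, -1, 7, 3)
     R3 -= -1·R0  ⇒  (0, -5, 0, -8, -3)
[2] R1 /= 10  ⇒  (0, 1, 3/10, 6/5, -2/5)
     R0 -= -3·R1  ⇒  (1, 0, -1/10, -2/5, -6/5)
     R2 -= 6·R1  ⇒  (0, 0, -14/5, -1/5, 27/5)
     R3 -= -5·R1  ⇒  (0, 0, 3/2, -2, -5)
[3] R2 /= -14/5  ⇒  (0, 0, 1, 1/14, -27/14)
     R0 -= -1/10·R2  ⇒  (1, 0, 0, -11/28, -39/28)
     R1 -= 3/10·R2  ⇒  (0, 1, 0, 33/28, 5/28)
     R3 -= 3/2·R2  ⇒  (0, 0, 0, -59/28, -59/28)
[4] R3 /= -59/28  ⇒  (0, 0, 0, 1, 1)
     R0 -= -11/28·R3  ⇒  (1, 0, 0, 0, -1)
     R1 -= 33/28·R3  ⇒  (0, 1, 0, 0, -1)
     R2 -= 1/14·R3  ⇒  (0, 0, 1, 0, -2)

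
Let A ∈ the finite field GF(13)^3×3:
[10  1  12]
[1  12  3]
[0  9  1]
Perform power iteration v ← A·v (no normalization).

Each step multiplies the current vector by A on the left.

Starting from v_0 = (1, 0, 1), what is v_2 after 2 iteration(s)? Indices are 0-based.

v_2 = (2, 8, 11)

v_0 = (1, 0, 1).
v_1 = A·v_0 = (9, 4, 1).
v_2 = A·v_1 = (2, 8, 11).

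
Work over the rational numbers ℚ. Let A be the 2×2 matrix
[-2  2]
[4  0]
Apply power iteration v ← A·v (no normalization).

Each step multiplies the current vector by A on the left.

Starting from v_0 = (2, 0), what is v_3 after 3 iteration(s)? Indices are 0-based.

v_0 = (2, 0).
v_1 = A·v_0 = (-4, 8).
v_2 = A·v_1 = (24, -16).
v_3 = A·v_2 = (-80, 96).

v_3 = (-80, 96)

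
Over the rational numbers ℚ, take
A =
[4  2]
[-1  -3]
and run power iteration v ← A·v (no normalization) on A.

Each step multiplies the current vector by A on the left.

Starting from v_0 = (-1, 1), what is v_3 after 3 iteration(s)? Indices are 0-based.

v_0 = (-1, 1).
v_1 = A·v_0 = (-2, -2).
v_2 = A·v_1 = (-12, 8).
v_3 = A·v_2 = (-32, -12).

v_3 = (-32, -12)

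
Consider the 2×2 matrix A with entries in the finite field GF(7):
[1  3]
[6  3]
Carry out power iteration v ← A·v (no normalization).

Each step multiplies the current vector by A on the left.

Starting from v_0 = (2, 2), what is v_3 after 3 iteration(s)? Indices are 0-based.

v_0 = (2, 2).
v_1 = A·v_0 = (1, 4).
v_2 = A·v_1 = (6, 4).
v_3 = A·v_2 = (4, 6).

v_3 = (4, 6)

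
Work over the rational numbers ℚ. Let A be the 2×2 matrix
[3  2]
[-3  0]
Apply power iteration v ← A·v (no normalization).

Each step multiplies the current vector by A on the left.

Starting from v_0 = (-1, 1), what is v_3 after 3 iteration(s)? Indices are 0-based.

v_3 = (15, -9)

v_0 = (-1, 1).
v_1 = A·v_0 = (-1, 3).
v_2 = A·v_1 = (3, 3).
v_3 = A·v_2 = (15, -9).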